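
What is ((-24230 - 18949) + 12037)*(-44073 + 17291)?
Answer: 834045044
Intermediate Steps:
((-24230 - 18949) + 12037)*(-44073 + 17291) = (-43179 + 12037)*(-26782) = -31142*(-26782) = 834045044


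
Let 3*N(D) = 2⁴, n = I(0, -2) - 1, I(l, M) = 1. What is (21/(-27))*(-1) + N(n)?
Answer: 55/9 ≈ 6.1111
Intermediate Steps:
n = 0 (n = 1 - 1 = 0)
N(D) = 16/3 (N(D) = (⅓)*2⁴ = (⅓)*16 = 16/3)
(21/(-27))*(-1) + N(n) = (21/(-27))*(-1) + 16/3 = (21*(-1/27))*(-1) + 16/3 = -7/9*(-1) + 16/3 = 7/9 + 16/3 = 55/9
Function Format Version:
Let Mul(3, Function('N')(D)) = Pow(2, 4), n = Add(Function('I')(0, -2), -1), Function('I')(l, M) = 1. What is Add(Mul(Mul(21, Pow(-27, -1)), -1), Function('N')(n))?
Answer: Rational(55, 9) ≈ 6.1111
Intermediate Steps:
n = 0 (n = Add(1, -1) = 0)
Function('N')(D) = Rational(16, 3) (Function('N')(D) = Mul(Rational(1, 3), Pow(2, 4)) = Mul(Rational(1, 3), 16) = Rational(16, 3))
Add(Mul(Mul(21, Pow(-27, -1)), -1), Function('N')(n)) = Add(Mul(Mul(21, Pow(-27, -1)), -1), Rational(16, 3)) = Add(Mul(Mul(21, Rational(-1, 27)), -1), Rational(16, 3)) = Add(Mul(Rational(-7, 9), -1), Rational(16, 3)) = Add(Rational(7, 9), Rational(16, 3)) = Rational(55, 9)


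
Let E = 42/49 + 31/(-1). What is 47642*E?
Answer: -1436066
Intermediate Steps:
E = -211/7 (E = 42*(1/49) + 31*(-1) = 6/7 - 31 = -211/7 ≈ -30.143)
47642*E = 47642*(-211/7) = -1436066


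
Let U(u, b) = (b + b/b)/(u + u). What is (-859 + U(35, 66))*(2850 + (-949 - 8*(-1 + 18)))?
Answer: -21202239/14 ≈ -1.5144e+6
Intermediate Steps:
U(u, b) = (1 + b)/(2*u) (U(u, b) = (b + 1)/((2*u)) = (1 + b)*(1/(2*u)) = (1 + b)/(2*u))
(-859 + U(35, 66))*(2850 + (-949 - 8*(-1 + 18))) = (-859 + (1/2)*(1 + 66)/35)*(2850 + (-949 - 8*(-1 + 18))) = (-859 + (1/2)*(1/35)*67)*(2850 + (-949 - 8*17)) = (-859 + 67/70)*(2850 + (-949 - 136)) = -60063*(2850 - 1085)/70 = -60063/70*1765 = -21202239/14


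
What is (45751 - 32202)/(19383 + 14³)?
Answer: 13549/22127 ≈ 0.61233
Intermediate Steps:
(45751 - 32202)/(19383 + 14³) = 13549/(19383 + 2744) = 13549/22127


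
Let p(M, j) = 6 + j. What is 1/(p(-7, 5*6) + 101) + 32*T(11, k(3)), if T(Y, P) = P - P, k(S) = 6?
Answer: 1/137 ≈ 0.0072993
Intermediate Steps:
T(Y, P) = 0
1/(p(-7, 5*6) + 101) + 32*T(11, k(3)) = 1/((6 + 5*6) + 101) + 32*0 = 1/((6 + 30) + 101) + 0 = 1/(36 + 101) + 0 = 1/137 + 0 = 1/137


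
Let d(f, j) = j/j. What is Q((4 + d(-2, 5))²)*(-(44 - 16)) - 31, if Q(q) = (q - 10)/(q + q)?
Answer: -197/5 ≈ -39.400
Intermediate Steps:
d(f, j) = 1
Q(q) = (-10 + q)/(2*q) (Q(q) = (-10 + q)/((2*q)) = (-10 + q)*(1/(2*q)) = (-10 + q)/(2*q))
Q((4 + d(-2, 5))²)*(-(44 - 16)) - 31 = ((-10 + (4 + 1)²)/(2*((4 + 1)²)))*(-(44 - 16)) - 31 = ((-10 + 5²)/(2*(5²)))*(-1*28) - 31 = ((½)*(-10 + 25)/25)*(-28) - 31 = ((½)*(1/25)*15)*(-28) - 31 = (3/10)*(-28) - 31 = -42/5 - 31 = -197/5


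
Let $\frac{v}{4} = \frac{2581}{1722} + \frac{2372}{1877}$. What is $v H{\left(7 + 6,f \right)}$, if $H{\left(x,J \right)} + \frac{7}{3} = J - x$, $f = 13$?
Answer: $- \frac{17858242}{692613} \approx -25.784$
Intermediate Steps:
$H{\left(x,J \right)} = - \frac{7}{3} + J - x$ ($H{\left(x,J \right)} = - \frac{7}{3} + \left(J - x\right) = - \frac{7}{3} + J - x$)
$v = \frac{17858242}{1616097}$ ($v = 4 \left(\frac{2581}{1722} + \frac{2372}{1877}\right) = 4 \cdot \frac{8929121}{3232194} = \frac{17858242}{1616097} \approx 11.05$)
$v H{\left(7 + 6,f \right)} = \frac{17858242 \left(- \frac{7}{3} + 13 - \left(7 + 6\right)\right)}{1616097} = \frac{17858242 \left(- \frac{7}{3} + 13 - 13\right)}{1616097} = \frac{17858242}{1616097} \left(- \frac{7}{3}\right) = - \frac{17858242}{692613}$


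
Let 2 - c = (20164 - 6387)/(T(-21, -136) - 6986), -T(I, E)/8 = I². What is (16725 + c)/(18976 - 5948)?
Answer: 175881455/136976392 ≈ 1.2840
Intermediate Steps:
T(I, E) = -8*I²
c = 34805/10514 (c = 2 - (20164 - 6387)/(-8*(-21)² - 6986) = 2 - 13777/(-8*441 - 6986) = 2 - 13777/(-3528 - 6986) = 2 - 13777/(-10514) = 2 - 13777*(-1)/10514 = 2 - 1*(-13777/10514) = 2 + 13777/10514 = 34805/10514 ≈ 3.3103)
(16725 + c)/(18976 - 5948) = (16725 + 34805/10514)/(18976 - 5948) = (175881455/10514)/13028 = (175881455/10514)*(1/13028) = 175881455/136976392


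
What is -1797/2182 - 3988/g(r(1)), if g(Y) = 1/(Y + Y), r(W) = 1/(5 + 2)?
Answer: -17416211/15274 ≈ -1140.3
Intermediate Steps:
r(W) = ⅐ (r(W) = 1/7 = ⅐)
g(Y) = 1/(2*Y)
-1797/2182 - 3988/g(r(1)) = -1797/2182 - 3988/(1/(2*(⅐))) = -1797*1/2182 - 3988/((½)*7) = -1797/2182 - 3988/7/2 = -1797/2182 - 3988*2/7 = -1797/2182 - 7976/7 = -17416211/15274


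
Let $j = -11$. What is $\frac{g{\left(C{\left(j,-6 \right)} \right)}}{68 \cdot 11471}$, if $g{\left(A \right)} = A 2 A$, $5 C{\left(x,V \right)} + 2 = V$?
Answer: $\frac{32}{4875175} \approx 6.5639 \cdot 10^{-6}$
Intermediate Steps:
$C{\left(x,V \right)} = - \frac{2}{5} + \frac{V}{5}$
$g{\left(A \right)} = 2 A^{2}$
$\frac{g{\left(C{\left(j,-6 \right)} \right)}}{68 \cdot 11471} = \frac{2 \left(- \frac{2}{5} + \frac{1}{5} \left(-6\right)\right)^{2}}{68 \cdot 11471} = \frac{2 \left(- \frac{2}{5} - \frac{6}{5}\right)^{2}}{780028} = 2 \left(- \frac{8}{5}\right)^{2} \cdot \frac{1}{780028} = 2 \cdot \frac{64}{25} \cdot \frac{1}{780028} = \frac{128}{25} \cdot \frac{1}{780028} = \frac{32}{4875175}$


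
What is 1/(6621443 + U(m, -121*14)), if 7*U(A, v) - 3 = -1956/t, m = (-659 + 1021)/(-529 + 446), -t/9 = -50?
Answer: 525/3476257474 ≈ 1.5102e-7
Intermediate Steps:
t = 450 (t = -9*(-50) = 450)
m = -362/83 (m = 362/(-83) = 362*(-1/83) = -362/83 ≈ -4.3614)
U(A, v) = -101/525 (U(A, v) = 3/7 + (-1956/450)/7 = 3/7 + (-1956*1/450)/7 = 3/7 + (1/7)*(-326/75) = 3/7 - 326/525 = -101/525)
1/(6621443 + U(m, -121*14)) = 1/(6621443 - 101/525) = 1/(3476257474/525) = 525/3476257474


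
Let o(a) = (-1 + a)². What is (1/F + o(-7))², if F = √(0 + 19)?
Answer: (1216 + √19)²/361 ≈ 4125.4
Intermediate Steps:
F = √19 ≈ 4.3589
(1/F + o(-7))² = (1/(√19) + (-1 - 7)²)² = (√19/19 + (-8)²)² = (√19/19 + 64)² = (64 + √19/19)²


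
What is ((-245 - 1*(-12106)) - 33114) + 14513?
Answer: -6740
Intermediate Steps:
((-245 - 1*(-12106)) - 33114) + 14513 = ((-245 + 12106) - 33114) + 14513 = (11861 - 33114) + 14513 = -21253 + 14513 = -6740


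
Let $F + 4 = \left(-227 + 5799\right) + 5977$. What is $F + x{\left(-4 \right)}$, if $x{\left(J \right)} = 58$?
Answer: $11603$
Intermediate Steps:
$F = 11545$ ($F = -4 + \left(\left(-227 + 5799\right) + 5977\right) = -4 + \left(5572 + 5977\right) = -4 + 11549 = 11545$)
$F + x{\left(-4 \right)} = 11545 + 58 = 11603$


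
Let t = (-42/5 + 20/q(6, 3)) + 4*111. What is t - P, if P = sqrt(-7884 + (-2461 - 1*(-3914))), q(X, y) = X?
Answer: 6584/15 - I*sqrt(6431) ≈ 438.93 - 80.193*I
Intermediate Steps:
P = I*sqrt(6431) (P = sqrt(-7884 + (-2461 + 3914)) = sqrt(-7884 + 1453) = sqrt(-6431) = I*sqrt(6431) ≈ 80.193*I)
t = 6584/15 (t = (-42/5 + 20/6) + 4*111 = (-42*1/5 + 20*(1/6)) + 444 = (-42/5 + 10/3) + 444 = -76/15 + 444 = 6584/15 ≈ 438.93)
t - P = 6584/15 - I*sqrt(6431)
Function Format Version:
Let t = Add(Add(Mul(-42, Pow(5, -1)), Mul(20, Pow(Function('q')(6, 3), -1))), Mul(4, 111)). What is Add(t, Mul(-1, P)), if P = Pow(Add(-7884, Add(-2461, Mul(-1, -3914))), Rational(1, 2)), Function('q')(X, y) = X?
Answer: Add(Rational(6584, 15), Mul(-1, I, Pow(6431, Rational(1, 2)))) ≈ Add(438.93, Mul(-80.193, I))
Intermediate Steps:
P = Mul(I, Pow(6431, Rational(1, 2))) (P = Pow(Add(-7884, Add(-2461, 3914)), Rational(1, 2)) = Pow(Add(-7884, 1453), Rational(1, 2)) = Pow(-6431, Rational(1, 2)) = Mul(I, Pow(6431, Rational(1, 2))) ≈ Mul(80.193, I))
t = Rational(6584, 15) (t = Add(Add(Mul(-42, Pow(5, -1)), Mul(20, Pow(6, -1))), Mul(4, 111)) = Add(Add(Mul(-42, Rational(1, 5)), Mul(20, Rational(1, 6))), 444) = Add(Add(Rational(-42, 5), Rational(10, 3)), 444) = Add(Rational(-76, 15), 444) = Rational(6584, 15) ≈ 438.93)
Add(t, Mul(-1, P)) = Add(Rational(6584, 15), Mul(-1, Mul(I, Pow(6431, Rational(1, 2))))) = Add(Rational(6584, 15), Mul(-1, I, Pow(6431, Rational(1, 2))))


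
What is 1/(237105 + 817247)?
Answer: 1/1054352 ≈ 9.4845e-7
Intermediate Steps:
1/(237105 + 817247) = 1/1054352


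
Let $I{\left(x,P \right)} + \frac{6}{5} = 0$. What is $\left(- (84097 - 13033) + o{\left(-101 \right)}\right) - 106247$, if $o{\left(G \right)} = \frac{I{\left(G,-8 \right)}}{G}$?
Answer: $- \frac{89542049}{505} \approx -1.7731 \cdot 10^{5}$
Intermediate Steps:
$I{\left(x,P \right)} = - \frac{6}{5}$ ($I{\left(x,P \right)} = - \frac{6}{5} + 0 = - \frac{6}{5}$)
$o{\left(G \right)} = - \frac{6}{5 G}$
$\left(- (84097 - 13033) + o{\left(-101 \right)}\right) - 106247 = \left(- (84097 - 13033) - \frac{6}{5 \left(-101\right)}\right) - 106247 = \left(- (84097 - 13033) - - \frac{6}{505}\right) - 106247 = \left(\left(-1\right) 71064 + \frac{6}{505}\right) - 106247 = \left(-71064 + \frac{6}{505}\right) - 106247 = - \frac{35887314}{505} - 106247 = - \frac{89542049}{505}$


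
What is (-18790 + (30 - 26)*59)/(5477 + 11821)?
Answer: -9277/8649 ≈ -1.0726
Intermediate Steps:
(-18790 + (30 - 26)*59)/(5477 + 11821) = (-18790 + 4*59)/17298 = (-18790 + 236)*(1/17298) = -18554*1/17298 = -9277/8649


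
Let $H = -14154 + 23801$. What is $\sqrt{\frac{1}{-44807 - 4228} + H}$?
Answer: $\frac{2 \sqrt{5798886994635}}{49035} \approx 98.219$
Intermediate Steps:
$H = 9647$
$\sqrt{\frac{1}{-44807 - 4228} + H} = \sqrt{\frac{1}{-44807 - 4228} + 9647} = \sqrt{\frac{1}{-49035} + 9647} = \sqrt{- \frac{1}{49035} + 9647} = \sqrt{\frac{473040644}{49035}} = \frac{2 \sqrt{5798886994635}}{49035}$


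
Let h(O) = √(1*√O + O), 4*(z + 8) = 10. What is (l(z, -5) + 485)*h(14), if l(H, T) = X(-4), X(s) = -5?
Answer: 480*√(14 + √14) ≈ 2021.8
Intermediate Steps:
z = -11/2 (z = -8 + (¼)*10 = -8 + 5/2 = -11/2 ≈ -5.5000)
l(H, T) = -5
h(O) = √(O + √O) (h(O) = √(√O + O) = √(O + √O))
(l(z, -5) + 485)*h(14) = (-5 + 485)*√(14 + √14) = 480*√(14 + √14)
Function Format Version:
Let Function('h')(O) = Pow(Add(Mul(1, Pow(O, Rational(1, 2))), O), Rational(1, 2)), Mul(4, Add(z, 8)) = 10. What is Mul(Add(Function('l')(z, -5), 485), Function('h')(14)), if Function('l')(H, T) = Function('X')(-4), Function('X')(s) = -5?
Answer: Mul(480, Pow(Add(14, Pow(14, Rational(1, 2))), Rational(1, 2))) ≈ 2021.8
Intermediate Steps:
z = Rational(-11, 2) (z = Add(-8, Mul(Rational(1, 4), 10)) = Add(-8, Rational(5, 2)) = Rational(-11, 2) ≈ -5.5000)
Function('l')(H, T) = -5
Function('h')(O) = Pow(Add(O, Pow(O, Rational(1, 2))), Rational(1, 2)) (Function('h')(O) = Pow(Add(Pow(O, Rational(1, 2)), O), Rational(1, 2)) = Pow(Add(O, Pow(O, Rational(1, 2))), Rational(1, 2)))
Mul(Add(Function('l')(z, -5), 485), Function('h')(14)) = Mul(Add(-5, 485), Pow(Add(14, Pow(14, Rational(1, 2))), Rational(1, 2))) = Mul(480, Pow(Add(14, Pow(14, Rational(1, 2))), Rational(1, 2)))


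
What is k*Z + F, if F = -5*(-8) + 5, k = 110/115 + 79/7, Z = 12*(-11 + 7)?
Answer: -87363/161 ≈ -542.63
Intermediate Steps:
Z = -48 (Z = 12*(-4) = -48)
k = 1971/161 (k = 110*(1/115) + 79*(⅐) = 22/23 + 79/7 = 1971/161 ≈ 12.242)
F = 45 (F = 40 + 5 = 45)
k*Z + F = (1971/161)*(-48) + 45 = -94608/161 + 45 = -87363/161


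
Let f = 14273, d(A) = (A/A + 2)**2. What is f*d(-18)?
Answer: 128457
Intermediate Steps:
d(A) = 9 (d(A) = (1 + 2)**2 = 3**2 = 9)
f*d(-18) = 14273*9 = 128457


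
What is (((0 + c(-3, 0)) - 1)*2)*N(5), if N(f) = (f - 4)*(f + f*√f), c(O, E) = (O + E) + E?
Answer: -40 - 40*√5 ≈ -129.44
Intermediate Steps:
c(O, E) = O + 2*E (c(O, E) = (E + O) + E = O + 2*E)
N(f) = (-4 + f)*(f + f^(3/2))
(((0 + c(-3, 0)) - 1)*2)*N(5) = (((0 + (-3 + 2*0)) - 1)*2)*(5² + 5^(5/2) - 4*5 - 20*√5) = (((0 + (-3 + 0)) - 1)*2)*(25 + 25*√5 - 20 - 20*√5) = (((0 - 3) - 1)*2)*(25 + 25*√5 - 20 - 20*√5) = ((-3 - 1)*2)*(5 + 5*√5) = (-4*2)*(5 + 5*√5) = -8*(5 + 5*√5) = -40 - 40*√5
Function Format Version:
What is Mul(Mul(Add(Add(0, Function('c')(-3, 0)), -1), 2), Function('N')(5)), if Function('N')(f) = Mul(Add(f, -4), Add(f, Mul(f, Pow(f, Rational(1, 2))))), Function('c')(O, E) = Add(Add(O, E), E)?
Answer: Add(-40, Mul(-40, Pow(5, Rational(1, 2)))) ≈ -129.44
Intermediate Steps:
Function('c')(O, E) = Add(O, Mul(2, E)) (Function('c')(O, E) = Add(Add(E, O), E) = Add(O, Mul(2, E)))
Function('N')(f) = Mul(Add(-4, f), Add(f, Pow(f, Rational(3, 2))))
Mul(Mul(Add(Add(0, Function('c')(-3, 0)), -1), 2), Function('N')(5)) = Mul(Mul(Add(Add(0, Add(-3, Mul(2, 0))), -1), 2), Add(Pow(5, 2), Pow(5, Rational(5, 2)), Mul(-4, 5), Mul(-4, Pow(5, Rational(3, 2))))) = Mul(Mul(Add(Add(0, Add(-3, 0)), -1), 2), Add(25, Mul(25, Pow(5, Rational(1, 2))), -20, Mul(-4, Mul(5, Pow(5, Rational(1, 2)))))) = Mul(Mul(Add(Add(0, -3), -1), 2), Add(25, Mul(25, Pow(5, Rational(1, 2))), -20, Mul(-20, Pow(5, Rational(1, 2))))) = Mul(Mul(Add(-3, -1), 2), Add(5, Mul(5, Pow(5, Rational(1, 2))))) = Mul(Mul(-4, 2), Add(5, Mul(5, Pow(5, Rational(1, 2))))) = Mul(-8, Add(5, Mul(5, Pow(5, Rational(1, 2))))) = Add(-40, Mul(-40, Pow(5, Rational(1, 2))))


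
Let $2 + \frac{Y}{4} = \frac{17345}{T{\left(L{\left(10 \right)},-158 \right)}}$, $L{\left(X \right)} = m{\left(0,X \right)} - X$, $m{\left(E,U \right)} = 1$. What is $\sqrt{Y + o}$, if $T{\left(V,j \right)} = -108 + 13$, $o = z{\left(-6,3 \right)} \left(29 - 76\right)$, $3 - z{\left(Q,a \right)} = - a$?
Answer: $\frac{3 i \sqrt{40926}}{19} \approx 31.942 i$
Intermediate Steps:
$z{\left(Q,a \right)} = 3 + a$ ($z{\left(Q,a \right)} = 3 - - a = 3 + a$)
$L{\left(X \right)} = 1 - X$
$o = -282$ ($o = \left(3 + 3\right) \left(29 - 76\right) = 6 \left(-47\right) = -282$)
$T{\left(V,j \right)} = -95$
$Y = - \frac{14028}{19}$ ($Y = -8 + 4 \frac{17345}{-95} = -8 + 4 \cdot 17345 \left(- \frac{1}{95}\right) = -8 + 4 \left(- \frac{3469}{19}\right) = -8 - \frac{13876}{19} = - \frac{14028}{19} \approx -738.32$)
$\sqrt{Y + o} = \sqrt{- \frac{14028}{19} - 282} = \sqrt{- \frac{19386}{19}} = \frac{3 i \sqrt{40926}}{19}$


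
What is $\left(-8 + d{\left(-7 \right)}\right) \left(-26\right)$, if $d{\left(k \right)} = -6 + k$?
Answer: $546$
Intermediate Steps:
$\left(-8 + d{\left(-7 \right)}\right) \left(-26\right) = \left(-8 - 13\right) \left(-26\right) = \left(-21\right) \left(-26\right) = 546$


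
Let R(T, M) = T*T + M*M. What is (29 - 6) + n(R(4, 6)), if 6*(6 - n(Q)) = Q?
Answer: 61/3 ≈ 20.333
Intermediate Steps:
R(T, M) = M² + T² (R(T, M) = T² + M² = M² + T²)
n(Q) = 6 - Q/6
(29 - 6) + n(R(4, 6)) = (29 - 6) + (6 - (6² + 4²)/6) = 23 + (6 - (36 + 16)/6) = 23 + (6 - ⅙*52) = 23 + (6 - 26/3) = 23 - 8/3 = 61/3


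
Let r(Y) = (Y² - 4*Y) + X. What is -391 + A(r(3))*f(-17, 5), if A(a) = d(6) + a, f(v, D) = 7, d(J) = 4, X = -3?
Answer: -405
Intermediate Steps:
r(Y) = -3 + Y² - 4*Y (r(Y) = (Y² - 4*Y) - 3 = -3 + Y² - 4*Y)
A(a) = 4 + a
-391 + A(r(3))*f(-17, 5) = -391 + (4 + (-3 + 3² - 4*3))*7 = -391 + (4 + (-3 + 9 - 12))*7 = -391 + (4 - 6)*7 = -391 - 2*7 = -391 - 14 = -405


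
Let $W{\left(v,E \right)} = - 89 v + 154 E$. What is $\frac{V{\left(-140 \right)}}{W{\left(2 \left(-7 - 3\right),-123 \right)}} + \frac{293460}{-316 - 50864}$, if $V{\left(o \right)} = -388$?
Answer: $- \frac{41804189}{7319593} \approx -5.7113$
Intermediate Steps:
$\frac{V{\left(-140 \right)}}{W{\left(2 \left(-7 - 3\right),-123 \right)}} + \frac{293460}{-316 - 50864} = - \frac{388}{- 89 \cdot 2 \left(-7 - 3\right) + 154 \left(-123\right)} + \frac{293460}{-316 - 50864} = - \frac{388}{- 89 \cdot 2 \left(-10\right) - 18942} + \frac{293460}{-316 - 50864} = - \frac{388}{\left(-89\right) \left(-20\right) - 18942} + \frac{293460}{-51180} = - \frac{388}{1780 - 18942} + 293460 \left(- \frac{1}{51180}\right) = - \frac{388}{-17162} - \frac{4891}{853} = \left(-388\right) \left(- \frac{1}{17162}\right) - \frac{4891}{853} = \frac{194}{8581} - \frac{4891}{853} = - \frac{41804189}{7319593}$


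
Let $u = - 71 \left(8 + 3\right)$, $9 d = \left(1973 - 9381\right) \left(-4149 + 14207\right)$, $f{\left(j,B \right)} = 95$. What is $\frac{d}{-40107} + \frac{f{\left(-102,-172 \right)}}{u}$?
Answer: $\frac{58157756099}{281912103} \approx 206.3$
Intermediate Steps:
$d = - \frac{74509664}{9}$ ($d = \frac{\left(1973 - 9381\right) \left(-4149 + 14207\right)}{9} = \frac{\left(-7408\right) 10058}{9} = \frac{1}{9} \left(-74509664\right) = - \frac{74509664}{9} \approx -8.2788 \cdot 10^{6}$)
$u = -781$ ($u = \left(-71\right) 11 = -781$)
$\frac{d}{-40107} + \frac{f{\left(-102,-172 \right)}}{u} = - \frac{74509664}{9 \left(-40107\right)} + \frac{95}{-781} = \left(- \frac{74509664}{9}\right) \left(- \frac{1}{40107}\right) + 95 \left(- \frac{1}{781}\right) = \frac{74509664}{360963} - \frac{95}{781} = \frac{58157756099}{281912103}$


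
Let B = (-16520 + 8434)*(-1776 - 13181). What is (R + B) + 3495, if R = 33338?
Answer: 120979135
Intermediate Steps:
B = 120942302 (B = -8086*(-14957) = 120942302)
(R + B) + 3495 = (33338 + 120942302) + 3495 = 120975640 + 3495 = 120979135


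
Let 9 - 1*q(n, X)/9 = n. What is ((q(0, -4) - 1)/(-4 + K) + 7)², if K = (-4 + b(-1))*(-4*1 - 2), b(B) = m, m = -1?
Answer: 17161/169 ≈ 101.54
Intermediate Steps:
b(B) = -1
q(n, X) = 81 - 9*n
K = 30 (K = (-4 - 1)*(-4*1 - 2) = -5*(-4 - 2) = -5*(-6) = 30)
((q(0, -4) - 1)/(-4 + K) + 7)² = (((81 - 9*0) - 1)/(-4 + 30) + 7)² = (((81 + 0) - 1)/26 + 7)² = ((81 - 1)*(1/26) + 7)² = (80*(1/26) + 7)² = (40/13 + 7)² = (131/13)² = 17161/169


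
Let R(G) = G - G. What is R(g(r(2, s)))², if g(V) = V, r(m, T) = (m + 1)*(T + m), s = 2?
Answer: 0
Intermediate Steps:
r(m, T) = (1 + m)*(T + m)
R(G) = 0
R(g(r(2, s)))² = 0² = 0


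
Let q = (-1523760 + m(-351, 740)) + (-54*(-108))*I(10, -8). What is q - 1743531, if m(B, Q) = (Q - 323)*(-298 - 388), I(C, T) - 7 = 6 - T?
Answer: -3430881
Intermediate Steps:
I(C, T) = 13 - T (I(C, T) = 7 + (6 - T) = 13 - T)
m(B, Q) = 221578 - 686*Q (m(B, Q) = (-323 + Q)*(-686) = 221578 - 686*Q)
q = -1687350 (q = (-1523760 + (221578 - 686*740)) + (-54*(-108))*(13 - 1*(-8)) = (-1523760 + (221578 - 507640)) + 5832*(13 + 8) = (-1523760 - 286062) + 5832*21 = -1809822 + 122472 = -1687350)
q - 1743531 = -1687350 - 1743531 = -3430881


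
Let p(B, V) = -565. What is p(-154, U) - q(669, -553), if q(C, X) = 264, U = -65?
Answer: -829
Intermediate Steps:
p(-154, U) - q(669, -553) = -565 - 1*264 = -565 - 264 = -829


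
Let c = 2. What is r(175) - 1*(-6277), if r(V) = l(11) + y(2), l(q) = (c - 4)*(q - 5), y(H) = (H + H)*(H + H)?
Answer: 6281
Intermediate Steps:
y(H) = 4*H**2 (y(H) = (2*H)*(2*H) = 4*H**2)
l(q) = 10 - 2*q (l(q) = (2 - 4)*(q - 5) = -2*(-5 + q) = 10 - 2*q)
r(V) = 4 (r(V) = (10 - 2*11) + 4*2**2 = (10 - 22) + 4*4 = -12 + 16 = 4)
r(175) - 1*(-6277) = 4 - 1*(-6277) = 4 + 6277 = 6281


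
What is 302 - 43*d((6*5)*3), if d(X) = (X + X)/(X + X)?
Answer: 259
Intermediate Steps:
d(X) = 1 (d(X) = (2*X)/((2*X)) = (2*X)*(1/(2*X)) = 1)
302 - 43*d((6*5)*3) = 302 - 43*1 = 302 - 43 = 259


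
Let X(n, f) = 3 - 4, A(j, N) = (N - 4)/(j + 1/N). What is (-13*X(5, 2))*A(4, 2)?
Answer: -52/9 ≈ -5.7778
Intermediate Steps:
A(j, N) = (-4 + N)/(j + 1/N)
X(n, f) = -1
(-13*X(5, 2))*A(4, 2) = (-13*(-1))*(2*(-4 + 2)/(1 + 2*4)) = 13*(2*(-2)/(1 + 8)) = 13*(2*(-2)/9) = 13*(2*(⅑)*(-2)) = 13*(-4/9) = -52/9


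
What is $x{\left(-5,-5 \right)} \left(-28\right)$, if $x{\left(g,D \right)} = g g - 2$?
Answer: $-644$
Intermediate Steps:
$x{\left(g,D \right)} = -2 + g^{2}$ ($x{\left(g,D \right)} = g^{2} - 2 = -2 + g^{2}$)
$x{\left(-5,-5 \right)} \left(-28\right) = \left(-2 + \left(-5\right)^{2}\right) \left(-28\right) = \left(-2 + 25\right) \left(-28\right) = 23 \left(-28\right) = -644$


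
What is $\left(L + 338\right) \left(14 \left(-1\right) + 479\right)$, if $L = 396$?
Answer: $341310$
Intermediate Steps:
$\left(L + 338\right) \left(14 \left(-1\right) + 479\right) = \left(396 + 338\right) \left(14 \left(-1\right) + 479\right) = 734 \left(-14 + 479\right) = 734 \cdot 465 = 341310$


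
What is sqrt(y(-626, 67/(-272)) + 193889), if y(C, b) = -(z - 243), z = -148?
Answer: 2*sqrt(48570) ≈ 440.77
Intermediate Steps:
y(C, b) = 391 (y(C, b) = -(-148 - 243) = -1*(-391) = 391)
sqrt(y(-626, 67/(-272)) + 193889) = sqrt(391 + 193889) = sqrt(194280) = 2*sqrt(48570)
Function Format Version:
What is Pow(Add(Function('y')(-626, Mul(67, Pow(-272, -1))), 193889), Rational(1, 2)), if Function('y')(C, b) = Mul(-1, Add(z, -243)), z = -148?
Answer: Mul(2, Pow(48570, Rational(1, 2))) ≈ 440.77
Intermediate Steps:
Function('y')(C, b) = 391 (Function('y')(C, b) = Mul(-1, Add(-148, -243)) = Mul(-1, -391) = 391)
Pow(Add(Function('y')(-626, Mul(67, Pow(-272, -1))), 193889), Rational(1, 2)) = Pow(Add(391, 193889), Rational(1, 2)) = Pow(194280, Rational(1, 2)) = Mul(2, Pow(48570, Rational(1, 2)))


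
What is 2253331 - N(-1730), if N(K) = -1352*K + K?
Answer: -83899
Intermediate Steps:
N(K) = -1351*K
2253331 - N(-1730) = 2253331 - (-1351)*(-1730) = 2253331 - 1*2337230 = 2253331 - 2337230 = -83899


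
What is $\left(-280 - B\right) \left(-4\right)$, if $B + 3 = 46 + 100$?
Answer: $1692$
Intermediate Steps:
$B = 143$ ($B = -3 + \left(46 + 100\right) = -3 + 146 = 143$)
$\left(-280 - B\right) \left(-4\right) = \left(-280 - 143\right) \left(-4\right) = \left(-423\right) \left(-4\right) = 1692$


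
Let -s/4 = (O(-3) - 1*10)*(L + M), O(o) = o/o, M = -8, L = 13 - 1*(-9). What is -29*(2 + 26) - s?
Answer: -1316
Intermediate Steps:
L = 22 (L = 13 + 9 = 22)
O(o) = 1
s = 504 (s = -4*(1 - 1*10)*(22 - 8) = -4*(1 - 10)*14 = -(-36)*14 = -4*(-126) = 504)
-29*(2 + 26) - s = -29*(2 + 26) - 1*504 = -29*28 - 504 = -812 - 504 = -1316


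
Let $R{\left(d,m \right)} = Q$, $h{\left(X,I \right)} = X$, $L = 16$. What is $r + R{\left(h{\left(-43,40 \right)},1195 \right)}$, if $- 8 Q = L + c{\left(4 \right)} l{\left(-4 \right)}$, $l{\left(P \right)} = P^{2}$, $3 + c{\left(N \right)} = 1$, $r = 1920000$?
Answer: $1920002$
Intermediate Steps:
$c{\left(N \right)} = -2$ ($c{\left(N \right)} = -3 + 1 = -2$)
$Q = 2$ ($Q = - \frac{16 - 2 \left(-4\right)^{2}}{8} = - \frac{16 - 32}{8} = \left(- \frac{1}{8}\right) \left(-16\right) = 2$)
$R{\left(d,m \right)} = 2$
$r + R{\left(h{\left(-43,40 \right)},1195 \right)} = 1920000 + 2 = 1920002$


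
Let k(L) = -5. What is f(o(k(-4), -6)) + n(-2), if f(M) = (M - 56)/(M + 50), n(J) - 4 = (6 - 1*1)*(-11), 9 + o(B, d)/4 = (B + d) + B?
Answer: -1197/25 ≈ -47.880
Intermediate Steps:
o(B, d) = -36 + 4*d + 8*B (o(B, d) = -36 + 4*((B + d) + B) = -36 + 4*(d + 2*B) = -36 + (4*d + 8*B) = -36 + 4*d + 8*B)
n(J) = -51 (n(J) = 4 + (6 - 1*1)*(-11) = 4 + (6 - 1)*(-11) = 4 + 5*(-11) = 4 - 55 = -51)
f(M) = (-56 + M)/(50 + M)
f(o(k(-4), -6)) + n(-2) = (-56 + (-36 + 4*(-6) + 8*(-5)))/(50 + (-36 + 4*(-6) + 8*(-5))) - 51 = (-56 + (-36 - 24 - 40))/(50 + (-36 - 24 - 40)) - 51 = (-56 - 100)/(50 - 100) - 51 = -156/(-50) - 51 = -1/50*(-156) - 51 = 78/25 - 51 = -1197/25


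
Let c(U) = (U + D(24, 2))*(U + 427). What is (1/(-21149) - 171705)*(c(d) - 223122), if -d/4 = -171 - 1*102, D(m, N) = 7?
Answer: -5251929090278914/21149 ≈ -2.4833e+11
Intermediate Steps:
d = 1092 (d = -4*(-171 - 1*102) = -4*(-171 - 102) = -4*(-273) = 1092)
c(U) = (7 + U)*(427 + U) (c(U) = (U + 7)*(U + 427) = (7 + U)*(427 + U))
(1/(-21149) - 171705)*(c(d) - 223122) = (1/(-21149) - 171705)*((2989 + 1092² + 434*1092) - 223122) = (-1/21149 - 171705)*((2989 + 1192464 + 473928) - 223122) = -3631389046*(1669381 - 223122)/21149 = -3631389046/21149*1446259 = -5251929090278914/21149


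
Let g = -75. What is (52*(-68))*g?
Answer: 265200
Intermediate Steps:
(52*(-68))*g = (52*(-68))*(-75) = -3536*(-75) = 265200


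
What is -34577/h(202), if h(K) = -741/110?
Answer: 3803470/741 ≈ 5132.9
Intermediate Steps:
h(K) = -741/110 (h(K) = -741*1/110 = -741/110)
-34577/h(202) = -34577/(-741/110) = -34577*(-110/741) = 3803470/741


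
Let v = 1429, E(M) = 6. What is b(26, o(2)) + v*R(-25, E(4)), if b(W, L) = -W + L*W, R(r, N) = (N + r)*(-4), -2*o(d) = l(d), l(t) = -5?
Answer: 108643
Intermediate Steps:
o(d) = 5/2 (o(d) = -½*(-5) = 5/2)
R(r, N) = -4*N - 4*r
b(26, o(2)) + v*R(-25, E(4)) = 26*(-1 + 5/2) + 1429*(-4*6 - 4*(-25)) = 26*(3/2) + 1429*(-24 + 100) = 39 + 1429*76 = 39 + 108604 = 108643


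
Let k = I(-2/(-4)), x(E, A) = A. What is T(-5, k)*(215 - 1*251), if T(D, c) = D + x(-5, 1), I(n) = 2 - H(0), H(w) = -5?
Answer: 144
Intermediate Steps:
I(n) = 7 (I(n) = 2 - 1*(-5) = 2 + 5 = 7)
k = 7
T(D, c) = 1 + D (T(D, c) = D + 1 = 1 + D)
T(-5, k)*(215 - 1*251) = (1 - 5)*(215 - 1*251) = -4*(215 - 251) = -4*(-36) = 144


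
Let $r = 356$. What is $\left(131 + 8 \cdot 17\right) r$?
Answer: $95052$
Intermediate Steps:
$\left(131 + 8 \cdot 17\right) r = \left(131 + 8 \cdot 17\right) 356 = \left(131 + 136\right) 356 = 267 \cdot 356 = 95052$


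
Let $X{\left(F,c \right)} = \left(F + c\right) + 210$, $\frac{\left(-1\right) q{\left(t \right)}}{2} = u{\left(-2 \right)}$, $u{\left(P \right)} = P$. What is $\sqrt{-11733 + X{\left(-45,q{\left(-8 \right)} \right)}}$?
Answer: $14 i \sqrt{59} \approx 107.54 i$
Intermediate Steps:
$q{\left(t \right)} = 4$ ($q{\left(t \right)} = \left(-2\right) \left(-2\right) = 4$)
$X{\left(F,c \right)} = 210 + F + c$
$\sqrt{-11733 + X{\left(-45,q{\left(-8 \right)} \right)}} = \sqrt{-11733 + \left(210 - 45 + 4\right)} = \sqrt{-11733 + 169} = \sqrt{-11564} = 14 i \sqrt{59}$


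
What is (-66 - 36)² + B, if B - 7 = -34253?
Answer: -23842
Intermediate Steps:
B = -34246 (B = 7 - 34253 = -34246)
(-66 - 36)² + B = (-66 - 36)² - 34246 = (-102)² - 34246 = 10404 - 34246 = -23842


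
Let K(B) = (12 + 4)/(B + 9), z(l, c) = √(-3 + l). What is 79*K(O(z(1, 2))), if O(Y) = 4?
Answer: 1264/13 ≈ 97.231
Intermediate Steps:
K(B) = 16/(9 + B)
79*K(O(z(1, 2))) = 79*(16/(9 + 4)) = 79*(16/13) = 1264/13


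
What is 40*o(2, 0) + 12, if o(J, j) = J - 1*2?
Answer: 12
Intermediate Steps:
o(J, j) = -2 + J (o(J, j) = J - 2 = -2 + J)
40*o(2, 0) + 12 = 40*(-2 + 2) + 12 = 40*0 + 12 = 0 + 12 = 12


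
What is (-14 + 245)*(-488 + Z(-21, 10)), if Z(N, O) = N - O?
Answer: -119889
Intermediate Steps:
(-14 + 245)*(-488 + Z(-21, 10)) = (-14 + 245)*(-488 + (-21 - 1*10)) = 231*(-488 + (-21 - 10)) = 231*(-488 - 31) = 231*(-519) = -119889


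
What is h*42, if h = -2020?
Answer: -84840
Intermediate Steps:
h*42 = -2020*42 = -84840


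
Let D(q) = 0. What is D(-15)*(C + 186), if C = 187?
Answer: 0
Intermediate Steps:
D(-15)*(C + 186) = 0*(187 + 186) = 0*373 = 0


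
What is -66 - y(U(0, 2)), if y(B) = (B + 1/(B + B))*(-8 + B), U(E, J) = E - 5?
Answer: -1323/10 ≈ -132.30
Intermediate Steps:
U(E, J) = -5 + E
y(B) = (-8 + B)*(B + 1/(2*B)) (y(B) = (B + 1/(2*B))*(-8 + B) = (-8 + B)*(B + 1/(2*B)))
-66 - y(U(0, 2)) = -66 - (1/2 + (-5 + 0)**2 - 8*(-5 + 0) - 4/(-5 + 0)) = -66 - (1/2 + (-5)**2 - 8*(-5) - 4/(-5)) = -66 - (1/2 + 25 + 40 - 4*(-1/5)) = -66 - (1/2 + 25 + 40 + 4/5) = -66 - 1*663/10 = -66 - 663/10 = -1323/10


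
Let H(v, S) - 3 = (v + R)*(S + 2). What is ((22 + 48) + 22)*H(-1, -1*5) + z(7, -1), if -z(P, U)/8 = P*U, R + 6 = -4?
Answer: 3368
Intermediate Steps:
R = -10 (R = -6 - 4 = -10)
z(P, U) = -8*P*U
H(v, S) = 3 + (-10 + v)*(2 + S) (H(v, S) = 3 + (v - 10)*(S + 2) = 3 + (-10 + v)*(2 + S))
((22 + 48) + 22)*H(-1, -1*5) + z(7, -1) = ((22 + 48) + 22)*(-17 - (-10)*5 + 2*(-1) - 1*5*(-1)) - 8*7*(-1) = (70 + 22)*(-17 - 10*(-5) - 2 - 5*(-1)) + 56 = 92*(-17 + 50 - 2 + 5) + 56 = 92*36 + 56 = 3312 + 56 = 3368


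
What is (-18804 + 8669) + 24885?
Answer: 14750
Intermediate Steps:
(-18804 + 8669) + 24885 = -10135 + 24885 = 14750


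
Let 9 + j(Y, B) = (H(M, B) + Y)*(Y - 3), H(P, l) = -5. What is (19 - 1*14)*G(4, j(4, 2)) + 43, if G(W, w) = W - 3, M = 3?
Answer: 48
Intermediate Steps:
j(Y, B) = -9 + (-5 + Y)*(-3 + Y) (j(Y, B) = -9 + (-5 + Y)*(Y - 3) = -9 + (-5 + Y)*(-3 + Y))
G(W, w) = -3 + W
(19 - 1*14)*G(4, j(4, 2)) + 43 = (19 - 1*14)*(-3 + 4) + 43 = (19 - 14)*1 + 43 = 5*1 + 43 = 5 + 43 = 48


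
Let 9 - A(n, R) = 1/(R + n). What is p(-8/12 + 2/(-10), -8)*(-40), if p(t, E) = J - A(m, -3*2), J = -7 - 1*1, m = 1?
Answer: 688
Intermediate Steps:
A(n, R) = 9 - 1/(R + n)
J = -8 (J = -7 - 1 = -8)
p(t, E) = -86/5 (p(t, E) = -8 - (-1 + 9*(-3*2) + 9*1)/(-3*2 + 1) = -8 - (-1 + 9*(-6) + 9)/(-6 + 1) = -8 - (-1 - 54 + 9)/(-5) = -8 - (-1)*(-46)/5 = -8 - 1*46/5 = -8 - 46/5 = -86/5)
p(-8/12 + 2/(-10), -8)*(-40) = -86/5*(-40) = 688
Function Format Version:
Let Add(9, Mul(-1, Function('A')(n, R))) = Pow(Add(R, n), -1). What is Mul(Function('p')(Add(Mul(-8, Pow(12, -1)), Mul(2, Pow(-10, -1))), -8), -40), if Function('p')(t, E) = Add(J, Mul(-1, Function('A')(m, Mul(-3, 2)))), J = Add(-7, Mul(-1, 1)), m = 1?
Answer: 688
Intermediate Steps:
Function('A')(n, R) = Add(9, Mul(-1, Pow(Add(R, n), -1)))
J = -8 (J = Add(-7, -1) = -8)
Function('p')(t, E) = Rational(-86, 5) (Function('p')(t, E) = Add(-8, Mul(-1, Mul(Pow(Add(Mul(-3, 2), 1), -1), Add(-1, Mul(9, Mul(-3, 2)), Mul(9, 1))))) = Add(-8, Mul(-1, Mul(Pow(Add(-6, 1), -1), Add(-1, Mul(9, -6), 9)))) = Add(-8, Mul(-1, Mul(Pow(-5, -1), Add(-1, -54, 9)))) = Add(-8, Mul(-1, Mul(Rational(-1, 5), -46))) = Add(-8, Mul(-1, Rational(46, 5))) = Add(-8, Rational(-46, 5)) = Rational(-86, 5))
Mul(Function('p')(Add(Mul(-8, Pow(12, -1)), Mul(2, Pow(-10, -1))), -8), -40) = Mul(Rational(-86, 5), -40) = 688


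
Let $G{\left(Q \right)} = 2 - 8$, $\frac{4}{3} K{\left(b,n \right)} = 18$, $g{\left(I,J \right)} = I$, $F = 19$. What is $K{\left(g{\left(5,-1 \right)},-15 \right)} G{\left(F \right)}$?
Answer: $-81$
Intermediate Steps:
$K{\left(b,n \right)} = \frac{27}{2}$ ($K{\left(b,n \right)} = \frac{3}{4} \cdot 18 = \frac{27}{2}$)
$G{\left(Q \right)} = -6$
$K{\left(g{\left(5,-1 \right)},-15 \right)} G{\left(F \right)} = \frac{27}{2} \left(-6\right) = -81$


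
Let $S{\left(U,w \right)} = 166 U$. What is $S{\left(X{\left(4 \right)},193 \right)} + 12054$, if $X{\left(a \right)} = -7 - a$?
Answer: $10228$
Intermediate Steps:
$S{\left(X{\left(4 \right)},193 \right)} + 12054 = 166 \left(-7 - 4\right) + 12054 = 166 \left(-11\right) + 12054 = -1826 + 12054 = 10228$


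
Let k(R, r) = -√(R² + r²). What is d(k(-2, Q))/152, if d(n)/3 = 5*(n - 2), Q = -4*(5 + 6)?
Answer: -15/76 - 15*√485/76 ≈ -4.5440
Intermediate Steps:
Q = -44 (Q = -4*11 = -44)
d(n) = -30 + 15*n (d(n) = 3*(5*(n - 2)) = 3*(5*(-2 + n)) = 3*(-10 + 5*n) = -30 + 15*n)
d(k(-2, Q))/152 = (-30 + 15*(-√((-2)² + (-44)²)))/152 = (-30 + 15*(-√(4 + 1936)))/152 = (-30 + 15*(-√1940))/152 = (-30 + 15*(-2*√485))/152 = (-30 - 30*√485)/152 = -15/76 - 15*√485/76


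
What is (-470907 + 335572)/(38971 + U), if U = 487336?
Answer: -135335/526307 ≈ -0.25714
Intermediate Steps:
(-470907 + 335572)/(38971 + U) = (-470907 + 335572)/(38971 + 487336) = -135335/526307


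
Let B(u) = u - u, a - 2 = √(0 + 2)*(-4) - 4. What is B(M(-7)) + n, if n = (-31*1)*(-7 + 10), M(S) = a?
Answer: -93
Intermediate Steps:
a = -2 - 4*√2 (a = 2 + (√(0 + 2)*(-4) - 4) = 2 + (√2*(-4) - 4) = 2 + (-4*√2 - 4) = 2 + (-4 - 4*√2) = -2 - 4*√2 ≈ -7.6569)
M(S) = -2 - 4*√2
n = -93 (n = -31*3 = -93)
B(u) = 0
B(M(-7)) + n = 0 - 93 = -93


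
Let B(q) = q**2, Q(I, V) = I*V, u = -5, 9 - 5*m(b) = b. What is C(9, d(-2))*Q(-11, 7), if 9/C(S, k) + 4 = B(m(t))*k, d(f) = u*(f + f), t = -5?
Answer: -3465/764 ≈ -4.5353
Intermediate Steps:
m(b) = 9/5 - b/5
d(f) = -10*f (d(f) = -5*(f + f) = -10*f)
C(S, k) = 9/(-4 + 196*k/25) (C(S, k) = 9/(-4 + (9/5 - 1/5*(-5))**2*k) = 9/(-4 + (9/5 + 1)**2*k) = 9/(-4 + (14/5)**2*k) = 9/(-4 + 196*k/25))
C(9, d(-2))*Q(-11, 7) = (225/(4*(-25 + 49*(-10*(-2)))))*(-11*7) = (225/(4*(-25 + 49*20)))*(-77) = (225/(4*(-25 + 980)))*(-77) = ((225/4)/955)*(-77) = ((225/4)*(1/955))*(-77) = (45/764)*(-77) = -3465/764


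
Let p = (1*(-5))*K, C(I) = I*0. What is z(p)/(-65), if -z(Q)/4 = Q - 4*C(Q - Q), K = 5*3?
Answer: -60/13 ≈ -4.6154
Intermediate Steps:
C(I) = 0
K = 15
p = -75 (p = (1*(-5))*15 = -5*15 = -75)
z(Q) = -4*Q (z(Q) = -4*(Q - 4*0) = -4*(Q + 0) = -4*Q)
z(p)/(-65) = (-4*(-75))/(-65) = -1/65*300 = -60/13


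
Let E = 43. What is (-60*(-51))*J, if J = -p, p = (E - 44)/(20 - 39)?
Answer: -3060/19 ≈ -161.05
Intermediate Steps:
p = 1/19 (p = (43 - 44)/(20 - 39) = -1/(-19) = -1*(-1/19) = 1/19 ≈ 0.052632)
J = -1/19 (J = -1*1/19 = -1/19 ≈ -0.052632)
(-60*(-51))*J = -60*(-51)*(-1/19) = 3060*(-1/19) = -3060/19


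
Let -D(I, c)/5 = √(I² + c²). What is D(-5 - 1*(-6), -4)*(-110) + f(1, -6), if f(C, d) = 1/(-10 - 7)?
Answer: -1/17 + 550*√17 ≈ 2267.6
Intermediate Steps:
f(C, d) = -1/17 (f(C, d) = 1/(-17) = -1/17)
D(I, c) = -5*√(I² + c²)
D(-5 - 1*(-6), -4)*(-110) + f(1, -6) = -5*√((-5 - 1*(-6))² + (-4)²)*(-110) - 1/17 = -5*√((-5 + 6)² + 16)*(-110) - 1/17 = -5*√(1² + 16)*(-110) - 1/17 = -5*√(1 + 16)*(-110) - 1/17 = -5*√17*(-110) - 1/17 = 550*√17 - 1/17 = -1/17 + 550*√17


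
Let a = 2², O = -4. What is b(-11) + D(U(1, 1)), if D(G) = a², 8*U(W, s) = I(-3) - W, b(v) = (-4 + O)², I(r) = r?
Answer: 80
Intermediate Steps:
b(v) = 64 (b(v) = (-4 - 4)² = (-8)² = 64)
U(W, s) = -3/8 - W/8 (U(W, s) = (-3 - W)/8 = -3/8 - W/8)
a = 4
D(G) = 16 (D(G) = 4² = 16)
b(-11) + D(U(1, 1)) = 64 + 16 = 80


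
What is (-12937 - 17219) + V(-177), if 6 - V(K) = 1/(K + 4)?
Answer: -5215949/173 ≈ -30150.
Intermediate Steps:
V(K) = 6 - 1/(4 + K) (V(K) = 6 - 1/(K + 4) = 6 - 1/(4 + K))
(-12937 - 17219) + V(-177) = (-12937 - 17219) + (23 + 6*(-177))/(4 - 177) = -30156 + (23 - 1062)/(-173) = -30156 - 1/173*(-1039) = -30156 + 1039/173 = -5215949/173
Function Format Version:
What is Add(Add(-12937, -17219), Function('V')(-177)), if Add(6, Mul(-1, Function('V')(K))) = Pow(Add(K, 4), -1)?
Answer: Rational(-5215949, 173) ≈ -30150.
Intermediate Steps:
Function('V')(K) = Add(6, Mul(-1, Pow(Add(4, K), -1))) (Function('V')(K) = Add(6, Mul(-1, Pow(Add(K, 4), -1))) = Add(6, Mul(-1, Pow(Add(4, K), -1))))
Add(Add(-12937, -17219), Function('V')(-177)) = Add(Add(-12937, -17219), Mul(Pow(Add(4, -177), -1), Add(23, Mul(6, -177)))) = Add(-30156, Mul(Pow(-173, -1), Add(23, -1062))) = Add(-30156, Mul(Rational(-1, 173), -1039)) = Add(-30156, Rational(1039, 173)) = Rational(-5215949, 173)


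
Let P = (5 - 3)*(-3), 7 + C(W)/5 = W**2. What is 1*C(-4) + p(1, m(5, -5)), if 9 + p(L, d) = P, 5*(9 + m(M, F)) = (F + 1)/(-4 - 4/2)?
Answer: 30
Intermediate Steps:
m(M, F) = -271/30 - F/30 (m(M, F) = -9 + ((F + 1)/(-4 - 4/2))/5 = -9 + ((1 + F)/(-4 - 4*1/2))/5 = -9 + ((1 + F)/(-4 - 2))/5 = -9 + ((1 + F)/(-6))/5 = -9 + ((1 + F)*(-1/6))/5 = -9 + (-1/6 - F/6)/5 = -9 + (-1/30 - F/30) = -271/30 - F/30)
C(W) = -35 + 5*W**2
P = -6 (P = 2*(-3) = -6)
p(L, d) = -15 (p(L, d) = -9 - 6 = -15)
1*C(-4) + p(1, m(5, -5)) = 1*(-35 + 5*(-4)**2) - 15 = 1*(-35 + 5*16) - 15 = 1*(-35 + 80) - 15 = 1*45 - 15 = 45 - 15 = 30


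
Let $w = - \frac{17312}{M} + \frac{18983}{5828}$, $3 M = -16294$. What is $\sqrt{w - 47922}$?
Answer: $\frac{i \sqrt{27005427316477720313}}{23740358} \approx 218.9 i$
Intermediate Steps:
$M = - \frac{16294}{3}$ ($M = \frac{1}{3} \left(-16294\right) = - \frac{16294}{3} \approx -5431.3$)
$w = \frac{305996005}{47480716}$ ($w = - \frac{17312}{- \frac{16294}{3}} + \frac{18983}{5828} = \left(-17312\right) \left(- \frac{3}{16294}\right) + 18983 \cdot \frac{1}{5828} = \frac{25968}{8147} + \frac{18983}{5828} = \frac{305996005}{47480716} \approx 6.4446$)
$\sqrt{w - 47922} = \sqrt{\frac{305996005}{47480716} - 47922} = \sqrt{- \frac{2275064876147}{47480716}} = \frac{i \sqrt{27005427316477720313}}{23740358}$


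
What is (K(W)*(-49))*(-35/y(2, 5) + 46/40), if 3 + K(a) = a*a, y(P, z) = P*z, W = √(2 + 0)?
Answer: -2303/20 ≈ -115.15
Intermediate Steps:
W = √2 ≈ 1.4142
K(a) = -3 + a² (K(a) = -3 + a*a = -3 + a²)
(K(W)*(-49))*(-35/y(2, 5) + 46/40) = ((-3 + (√2)²)*(-49))*(-35/(2*5) + 46/40) = ((-3 + 2)*(-49))*(-35/10 + 46*(1/40)) = (-1*(-49))*(-35*⅒ + 23/20) = 49*(-7/2 + 23/20) = 49*(-47/20) = -2303/20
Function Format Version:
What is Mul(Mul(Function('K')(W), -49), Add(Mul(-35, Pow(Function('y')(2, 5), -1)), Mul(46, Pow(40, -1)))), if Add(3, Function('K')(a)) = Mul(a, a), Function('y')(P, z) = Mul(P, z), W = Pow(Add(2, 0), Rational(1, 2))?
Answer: Rational(-2303, 20) ≈ -115.15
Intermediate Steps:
W = Pow(2, Rational(1, 2)) ≈ 1.4142
Function('K')(a) = Add(-3, Pow(a, 2)) (Function('K')(a) = Add(-3, Mul(a, a)) = Add(-3, Pow(a, 2)))
Mul(Mul(Function('K')(W), -49), Add(Mul(-35, Pow(Function('y')(2, 5), -1)), Mul(46, Pow(40, -1)))) = Mul(Mul(Add(-3, Pow(Pow(2, Rational(1, 2)), 2)), -49), Add(Mul(-35, Pow(Mul(2, 5), -1)), Mul(46, Pow(40, -1)))) = Mul(Mul(Add(-3, 2), -49), Add(Mul(-35, Pow(10, -1)), Mul(46, Rational(1, 40)))) = Mul(Mul(-1, -49), Add(Mul(-35, Rational(1, 10)), Rational(23, 20))) = Mul(49, Add(Rational(-7, 2), Rational(23, 20))) = Mul(49, Rational(-47, 20)) = Rational(-2303, 20)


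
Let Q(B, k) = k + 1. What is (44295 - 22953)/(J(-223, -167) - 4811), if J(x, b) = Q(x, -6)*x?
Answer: -3557/616 ≈ -5.7744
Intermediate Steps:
Q(B, k) = 1 + k
J(x, b) = -5*x (J(x, b) = (1 - 6)*x = -5*x)
(44295 - 22953)/(J(-223, -167) - 4811) = (44295 - 22953)/(-5*(-223) - 4811) = 21342/(1115 - 4811) = 21342/(-3696) = 21342*(-1/3696) = -3557/616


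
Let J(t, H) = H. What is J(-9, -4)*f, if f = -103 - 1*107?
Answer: 840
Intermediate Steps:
f = -210 (f = -103 - 107 = -210)
J(-9, -4)*f = -4*(-210) = 840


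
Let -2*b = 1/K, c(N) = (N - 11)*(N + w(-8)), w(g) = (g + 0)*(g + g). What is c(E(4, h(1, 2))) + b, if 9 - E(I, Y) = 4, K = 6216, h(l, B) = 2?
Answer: -9920737/12432 ≈ -798.00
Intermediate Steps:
w(g) = 2*g**2 (w(g) = g*(2*g) = 2*g**2)
E(I, Y) = 5 (E(I, Y) = 9 - 1*4 = 9 - 4 = 5)
c(N) = (-11 + N)*(128 + N) (c(N) = (N - 11)*(N + 2*(-8)**2) = (-11 + N)*(N + 2*64) = (-11 + N)*(N + 128) = (-11 + N)*(128 + N))
b = -1/12432 (b = -1/2/6216 = -1/2*1/6216 = -1/12432 ≈ -8.0438e-5)
c(E(4, h(1, 2))) + b = (-1408 + 5**2 + 117*5) - 1/12432 = (-1408 + 25 + 585) - 1/12432 = -798 - 1/12432 = -9920737/12432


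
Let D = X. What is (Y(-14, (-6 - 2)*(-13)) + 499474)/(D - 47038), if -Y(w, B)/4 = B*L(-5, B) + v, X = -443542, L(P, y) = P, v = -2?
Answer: -13199/12910 ≈ -1.0224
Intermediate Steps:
Y(w, B) = 8 + 20*B (Y(w, B) = -4*(B*(-5) - 2) = -4*(-5*B - 2) = -4*(-2 - 5*B) = 8 + 20*B)
D = -443542
(Y(-14, (-6 - 2)*(-13)) + 499474)/(D - 47038) = ((8 + 20*((-6 - 2)*(-13))) + 499474)/(-443542 - 47038) = ((8 + 20*(-8*(-13))) + 499474)/(-490580) = ((8 + 20*104) + 499474)*(-1/490580) = ((8 + 2080) + 499474)*(-1/490580) = (2088 + 499474)*(-1/490580) = 501562*(-1/490580) = -13199/12910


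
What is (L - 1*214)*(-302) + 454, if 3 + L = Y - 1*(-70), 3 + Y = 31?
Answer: 36392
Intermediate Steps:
Y = 28 (Y = -3 + 31 = 28)
L = 95 (L = -3 + (28 - 1*(-70)) = -3 + (28 + 70) = -3 + 98 = 95)
(L - 1*214)*(-302) + 454 = (95 - 1*214)*(-302) + 454 = (95 - 214)*(-302) + 454 = -119*(-302) + 454 = 35938 + 454 = 36392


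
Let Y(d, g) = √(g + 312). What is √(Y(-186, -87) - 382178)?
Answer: I*√382163 ≈ 618.19*I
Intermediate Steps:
Y(d, g) = √(312 + g)
√(Y(-186, -87) - 382178) = √(√(312 - 87) - 382178) = √(√225 - 382178) = √(15 - 382178) = √(-382163) = I*√382163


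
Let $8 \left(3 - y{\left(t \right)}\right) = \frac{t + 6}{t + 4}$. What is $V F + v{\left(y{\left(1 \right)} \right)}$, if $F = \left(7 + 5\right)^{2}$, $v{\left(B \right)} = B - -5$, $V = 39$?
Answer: $\frac{224953}{40} \approx 5623.8$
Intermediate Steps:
$y{\left(t \right)} = 3 - \frac{6 + t}{8 \left(4 + t\right)}$ ($y{\left(t \right)} = 3 - \frac{\left(t + 6\right) \frac{1}{t + 4}}{8} = 3 - \frac{\left(6 + t\right) \frac{1}{4 + t}}{8} = 3 - \frac{\frac{1}{4 + t} \left(6 + t\right)}{8} = 3 - \frac{6 + t}{8 \left(4 + t\right)}$)
$v{\left(B \right)} = 5 + B$ ($v{\left(B \right)} = B + 5 = 5 + B$)
$F = 144$ ($F = 12^{2} = 144$)
$V F + v{\left(y{\left(1 \right)} \right)} = 39 \cdot 144 + \left(5 + \frac{90 + 23 \cdot 1}{8 \left(4 + 1\right)}\right) = 5616 + \left(5 + \frac{90 + 23}{8 \cdot 5}\right) = 5616 + \left(5 + \frac{1}{8} \cdot \frac{1}{5} \cdot 113\right) = 5616 + \left(5 + \frac{113}{40}\right) = 5616 + \frac{313}{40} = \frac{224953}{40}$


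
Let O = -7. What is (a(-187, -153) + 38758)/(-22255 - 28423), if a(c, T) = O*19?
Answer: -38625/50678 ≈ -0.76217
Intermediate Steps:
a(c, T) = -133 (a(c, T) = -7*19 = -133)
(a(-187, -153) + 38758)/(-22255 - 28423) = (-133 + 38758)/(-22255 - 28423) = 38625/(-50678) = 38625*(-1/50678) = -38625/50678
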